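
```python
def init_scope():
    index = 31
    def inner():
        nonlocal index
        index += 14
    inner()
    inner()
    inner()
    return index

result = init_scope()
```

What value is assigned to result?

Step 1: index starts at 31.
Step 2: inner() is called 3 times, each adding 14.
Step 3: index = 31 + 14 * 3 = 73

The answer is 73.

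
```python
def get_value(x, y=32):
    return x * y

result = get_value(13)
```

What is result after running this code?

Step 1: get_value(13) uses default y = 32.
Step 2: Returns 13 * 32 = 416.
Step 3: result = 416

The answer is 416.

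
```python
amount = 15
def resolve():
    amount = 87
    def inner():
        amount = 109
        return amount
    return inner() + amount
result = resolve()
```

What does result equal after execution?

Step 1: resolve() has local amount = 87. inner() has local amount = 109.
Step 2: inner() returns its local amount = 109.
Step 3: resolve() returns 109 + its own amount (87) = 196

The answer is 196.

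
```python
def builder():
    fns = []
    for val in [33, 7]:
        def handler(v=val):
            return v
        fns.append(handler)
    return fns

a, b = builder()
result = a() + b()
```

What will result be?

Step 1: Default argument v=val captures val at each iteration.
Step 2: a() returns 33 (captured at first iteration), b() returns 7 (captured at second).
Step 3: result = 33 + 7 = 40

The answer is 40.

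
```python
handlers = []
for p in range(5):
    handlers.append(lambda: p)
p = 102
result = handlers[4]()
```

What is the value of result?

Step 1: Lambdas capture the variable p by reference, not by value.
Step 2: After the loop, p is reassigned to 102.
Step 3: handlers[4]() looks up the current p = 102. result = 102

The answer is 102.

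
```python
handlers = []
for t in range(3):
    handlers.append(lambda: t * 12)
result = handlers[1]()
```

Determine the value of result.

Step 1: All lambdas reference the same variable t (late binding).
Step 2: After the loop, t = 2. Every lambda returns t * 12.
Step 3: handlers[1]() = 2 * 12 = 24

The answer is 24.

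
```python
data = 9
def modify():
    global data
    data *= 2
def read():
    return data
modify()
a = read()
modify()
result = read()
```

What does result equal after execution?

Step 1: data = 9.
Step 2: First modify(): data = 9 * 2 = 18.
Step 3: Second modify(): data = 18 * 2 = 36.
Step 4: read() returns 36

The answer is 36.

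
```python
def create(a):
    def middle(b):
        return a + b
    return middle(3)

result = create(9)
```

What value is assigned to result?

Step 1: create(9) passes a = 9.
Step 2: middle(3) has b = 3, reads a = 9 from enclosing.
Step 3: result = 9 + 3 = 12

The answer is 12.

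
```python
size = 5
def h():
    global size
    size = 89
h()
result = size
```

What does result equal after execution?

Step 1: size = 5 globally.
Step 2: h() declares global size and sets it to 89.
Step 3: After h(), global size = 89. result = 89

The answer is 89.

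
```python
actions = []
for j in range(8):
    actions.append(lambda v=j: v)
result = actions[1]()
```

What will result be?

Step 1: Default argument v=j captures j's value at each iteration.
Step 2: actions[1] captured v = 1 when j was 1.
Step 3: result = 1

The answer is 1.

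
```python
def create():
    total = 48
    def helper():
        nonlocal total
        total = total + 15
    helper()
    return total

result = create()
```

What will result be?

Step 1: create() sets total = 48.
Step 2: helper() uses nonlocal to modify total in create's scope: total = 48 + 15 = 63.
Step 3: create() returns the modified total = 63

The answer is 63.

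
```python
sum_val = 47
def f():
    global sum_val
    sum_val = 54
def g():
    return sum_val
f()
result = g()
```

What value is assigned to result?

Step 1: sum_val = 47.
Step 2: f() sets global sum_val = 54.
Step 3: g() reads global sum_val = 54. result = 54

The answer is 54.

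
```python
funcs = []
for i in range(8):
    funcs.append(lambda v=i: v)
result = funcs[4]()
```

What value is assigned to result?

Step 1: Default argument v=i captures i's value at each iteration.
Step 2: funcs[4] captured v = 4 when i was 4.
Step 3: result = 4

The answer is 4.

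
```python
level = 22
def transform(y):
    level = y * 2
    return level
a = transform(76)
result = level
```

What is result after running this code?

Step 1: Global level = 22.
Step 2: transform(76) creates local level = 76 * 2 = 152.
Step 3: Global level unchanged because no global keyword. result = 22

The answer is 22.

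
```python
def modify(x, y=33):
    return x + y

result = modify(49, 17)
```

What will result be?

Step 1: modify(49, 17) overrides default y with 17.
Step 2: Returns 49 + 17 = 66.
Step 3: result = 66

The answer is 66.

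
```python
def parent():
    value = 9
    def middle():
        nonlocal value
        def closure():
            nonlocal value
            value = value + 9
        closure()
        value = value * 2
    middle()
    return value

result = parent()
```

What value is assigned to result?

Step 1: value = 9.
Step 2: closure() adds 9: value = 9 + 9 = 18.
Step 3: middle() doubles: value = 18 * 2 = 36.
Step 4: result = 36

The answer is 36.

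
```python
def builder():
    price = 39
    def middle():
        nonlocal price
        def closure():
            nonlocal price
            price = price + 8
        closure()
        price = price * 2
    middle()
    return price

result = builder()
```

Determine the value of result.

Step 1: price = 39.
Step 2: closure() adds 8: price = 39 + 8 = 47.
Step 3: middle() doubles: price = 47 * 2 = 94.
Step 4: result = 94

The answer is 94.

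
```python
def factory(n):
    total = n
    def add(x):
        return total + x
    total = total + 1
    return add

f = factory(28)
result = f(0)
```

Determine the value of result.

Step 1: factory(28) sets total = 28, then total = 28 + 1 = 29.
Step 2: Closures capture by reference, so add sees total = 29.
Step 3: f(0) returns 29 + 0 = 29

The answer is 29.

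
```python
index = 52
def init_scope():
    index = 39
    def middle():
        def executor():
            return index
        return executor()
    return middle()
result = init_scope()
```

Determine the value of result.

Step 1: init_scope() defines index = 39. middle() and executor() have no local index.
Step 2: executor() checks local (none), enclosing middle() (none), enclosing init_scope() and finds index = 39.
Step 3: result = 39

The answer is 39.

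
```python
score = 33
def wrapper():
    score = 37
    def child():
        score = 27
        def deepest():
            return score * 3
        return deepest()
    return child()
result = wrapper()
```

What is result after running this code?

Step 1: deepest() looks up score through LEGB: not local, finds score = 27 in enclosing child().
Step 2: Returns 27 * 3 = 81.
Step 3: result = 81

The answer is 81.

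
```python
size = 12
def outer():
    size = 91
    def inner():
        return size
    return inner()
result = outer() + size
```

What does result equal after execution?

Step 1: Global size = 12. outer() shadows with size = 91.
Step 2: inner() returns enclosing size = 91. outer() = 91.
Step 3: result = 91 + global size (12) = 103

The answer is 103.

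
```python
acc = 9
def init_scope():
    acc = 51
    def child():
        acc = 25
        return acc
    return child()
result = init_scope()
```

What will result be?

Step 1: Three scopes define acc: global (9), init_scope (51), child (25).
Step 2: child() has its own local acc = 25, which shadows both enclosing and global.
Step 3: result = 25 (local wins in LEGB)

The answer is 25.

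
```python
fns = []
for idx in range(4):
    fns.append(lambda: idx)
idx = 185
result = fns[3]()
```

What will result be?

Step 1: Lambdas capture the variable idx by reference, not by value.
Step 2: After the loop, idx is reassigned to 185.
Step 3: fns[3]() looks up the current idx = 185. result = 185

The answer is 185.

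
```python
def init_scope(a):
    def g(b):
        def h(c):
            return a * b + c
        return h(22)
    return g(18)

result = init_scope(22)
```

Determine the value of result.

Step 1: a = 22, b = 18, c = 22.
Step 2: h() computes a * b + c = 22 * 18 + 22 = 418.
Step 3: result = 418

The answer is 418.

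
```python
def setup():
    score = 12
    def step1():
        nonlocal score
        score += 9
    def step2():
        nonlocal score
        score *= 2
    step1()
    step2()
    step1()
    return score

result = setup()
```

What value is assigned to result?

Step 1: score = 12.
Step 2: step1(): score = 12 + 9 = 21.
Step 3: step2(): score = 21 * 2 = 42.
Step 4: step1(): score = 42 + 9 = 51. result = 51

The answer is 51.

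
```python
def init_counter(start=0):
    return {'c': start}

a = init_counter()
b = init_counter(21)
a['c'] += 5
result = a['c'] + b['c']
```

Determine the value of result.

Step 1: init_counter() returns a new dict each call (immutable default 0).
Step 2: a = {'c': 0}, b = {'c': 21}.
Step 3: a['c'] += 5 = 5. result = 5 + 21 = 26

The answer is 26.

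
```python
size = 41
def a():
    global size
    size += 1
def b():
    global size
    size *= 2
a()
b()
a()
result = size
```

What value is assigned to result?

Step 1: size = 41.
Step 2: a(): size = 41 + 1 = 42.
Step 3: b(): size = 42 * 2 = 84.
Step 4: a(): size = 84 + 1 = 85

The answer is 85.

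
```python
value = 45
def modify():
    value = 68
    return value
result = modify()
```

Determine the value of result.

Step 1: Global value = 45.
Step 2: modify() creates local value = 68, shadowing the global.
Step 3: Returns local value = 68. result = 68

The answer is 68.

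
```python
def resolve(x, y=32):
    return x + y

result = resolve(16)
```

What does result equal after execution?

Step 1: resolve(16) uses default y = 32.
Step 2: Returns 16 + 32 = 48.
Step 3: result = 48

The answer is 48.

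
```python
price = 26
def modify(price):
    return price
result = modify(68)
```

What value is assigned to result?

Step 1: Global price = 26.
Step 2: modify(68) takes parameter price = 68, which shadows the global.
Step 3: result = 68

The answer is 68.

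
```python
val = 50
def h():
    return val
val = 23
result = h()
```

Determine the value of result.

Step 1: val is first set to 50, then reassigned to 23.
Step 2: h() is called after the reassignment, so it looks up the current global val = 23.
Step 3: result = 23

The answer is 23.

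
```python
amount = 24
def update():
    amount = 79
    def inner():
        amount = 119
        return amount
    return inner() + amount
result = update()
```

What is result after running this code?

Step 1: update() has local amount = 79. inner() has local amount = 119.
Step 2: inner() returns its local amount = 119.
Step 3: update() returns 119 + its own amount (79) = 198

The answer is 198.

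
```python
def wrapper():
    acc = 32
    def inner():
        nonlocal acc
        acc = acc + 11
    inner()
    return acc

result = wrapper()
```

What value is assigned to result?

Step 1: wrapper() sets acc = 32.
Step 2: inner() uses nonlocal to modify acc in wrapper's scope: acc = 32 + 11 = 43.
Step 3: wrapper() returns the modified acc = 43

The answer is 43.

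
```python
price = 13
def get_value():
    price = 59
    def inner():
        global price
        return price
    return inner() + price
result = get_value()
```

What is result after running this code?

Step 1: Global price = 13. get_value() shadows with local price = 59.
Step 2: inner() uses global keyword, so inner() returns global price = 13.
Step 3: get_value() returns 13 + 59 = 72

The answer is 72.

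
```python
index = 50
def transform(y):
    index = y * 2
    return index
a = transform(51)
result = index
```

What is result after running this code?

Step 1: Global index = 50.
Step 2: transform(51) creates local index = 51 * 2 = 102.
Step 3: Global index unchanged because no global keyword. result = 50

The answer is 50.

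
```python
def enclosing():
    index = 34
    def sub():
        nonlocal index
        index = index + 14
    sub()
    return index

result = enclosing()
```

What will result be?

Step 1: enclosing() sets index = 34.
Step 2: sub() uses nonlocal to modify index in enclosing's scope: index = 34 + 14 = 48.
Step 3: enclosing() returns the modified index = 48

The answer is 48.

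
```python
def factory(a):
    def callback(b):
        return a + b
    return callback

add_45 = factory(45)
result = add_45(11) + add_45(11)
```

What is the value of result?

Step 1: add_45 captures a = 45.
Step 2: add_45(11) = 45 + 11 = 56, called twice.
Step 3: result = 56 + 56 = 112

The answer is 112.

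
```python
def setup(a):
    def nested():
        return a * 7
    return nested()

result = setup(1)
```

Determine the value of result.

Step 1: setup(1) binds parameter a = 1.
Step 2: nested() accesses a = 1 from enclosing scope.
Step 3: result = 1 * 7 = 7

The answer is 7.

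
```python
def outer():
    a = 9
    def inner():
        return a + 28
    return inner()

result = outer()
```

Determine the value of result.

Step 1: outer() defines a = 9.
Step 2: inner() reads a = 9 from enclosing scope, returns 9 + 28 = 37.
Step 3: result = 37

The answer is 37.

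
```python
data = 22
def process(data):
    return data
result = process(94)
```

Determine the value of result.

Step 1: Global data = 22.
Step 2: process(94) takes parameter data = 94, which shadows the global.
Step 3: result = 94

The answer is 94.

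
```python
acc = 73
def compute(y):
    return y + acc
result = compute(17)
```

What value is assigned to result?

Step 1: acc = 73 is defined globally.
Step 2: compute(17) uses parameter y = 17 and looks up acc from global scope = 73.
Step 3: result = 17 + 73 = 90

The answer is 90.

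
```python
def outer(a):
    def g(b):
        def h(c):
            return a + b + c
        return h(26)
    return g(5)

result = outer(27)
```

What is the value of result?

Step 1: a = 27, b = 5, c = 26 across three nested scopes.
Step 2: h() accesses all three via LEGB rule.
Step 3: result = 27 + 5 + 26 = 58

The answer is 58.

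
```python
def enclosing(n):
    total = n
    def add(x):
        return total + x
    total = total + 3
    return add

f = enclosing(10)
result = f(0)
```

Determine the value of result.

Step 1: enclosing(10) sets total = 10, then total = 10 + 3 = 13.
Step 2: Closures capture by reference, so add sees total = 13.
Step 3: f(0) returns 13 + 0 = 13

The answer is 13.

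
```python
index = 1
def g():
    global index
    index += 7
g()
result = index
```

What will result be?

Step 1: index = 1 globally.
Step 2: g() modifies global index: index += 7 = 8.
Step 3: result = 8

The answer is 8.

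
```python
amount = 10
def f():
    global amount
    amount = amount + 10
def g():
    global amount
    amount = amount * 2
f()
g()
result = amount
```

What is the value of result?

Step 1: amount = 10.
Step 2: f() adds 10: amount = 10 + 10 = 20.
Step 3: g() doubles: amount = 20 * 2 = 40.
Step 4: result = 40

The answer is 40.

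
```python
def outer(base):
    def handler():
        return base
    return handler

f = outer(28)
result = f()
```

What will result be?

Step 1: outer(28) creates closure capturing base = 28.
Step 2: f() returns the captured base = 28.
Step 3: result = 28

The answer is 28.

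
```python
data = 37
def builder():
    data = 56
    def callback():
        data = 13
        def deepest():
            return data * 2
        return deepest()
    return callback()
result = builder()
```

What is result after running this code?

Step 1: deepest() looks up data through LEGB: not local, finds data = 13 in enclosing callback().
Step 2: Returns 13 * 2 = 26.
Step 3: result = 26

The answer is 26.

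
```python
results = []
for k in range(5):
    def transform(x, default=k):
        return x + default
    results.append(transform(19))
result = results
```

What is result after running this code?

Step 1: Default argument default=k is evaluated at function definition time.
Step 2: Each iteration creates transform with default = current k value.
Step 3: transform(19) returns 19 + default. results = [19, 20, 21, 22, 23]

The answer is [19, 20, 21, 22, 23].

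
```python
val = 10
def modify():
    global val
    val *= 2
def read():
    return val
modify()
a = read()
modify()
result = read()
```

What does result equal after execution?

Step 1: val = 10.
Step 2: First modify(): val = 10 * 2 = 20.
Step 3: Second modify(): val = 20 * 2 = 40.
Step 4: read() returns 40

The answer is 40.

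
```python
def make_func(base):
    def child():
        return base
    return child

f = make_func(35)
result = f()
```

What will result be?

Step 1: make_func(35) creates closure capturing base = 35.
Step 2: f() returns the captured base = 35.
Step 3: result = 35

The answer is 35.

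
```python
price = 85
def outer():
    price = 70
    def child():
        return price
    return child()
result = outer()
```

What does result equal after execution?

Step 1: price = 85 globally, but outer() defines price = 70 locally.
Step 2: child() looks up price. Not in local scope, so checks enclosing scope (outer) and finds price = 70.
Step 3: result = 70

The answer is 70.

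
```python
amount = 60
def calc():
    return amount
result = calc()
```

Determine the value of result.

Step 1: amount = 60 is defined in the global scope.
Step 2: calc() looks up amount. No local amount exists, so Python checks the global scope via LEGB rule and finds amount = 60.
Step 3: result = 60

The answer is 60.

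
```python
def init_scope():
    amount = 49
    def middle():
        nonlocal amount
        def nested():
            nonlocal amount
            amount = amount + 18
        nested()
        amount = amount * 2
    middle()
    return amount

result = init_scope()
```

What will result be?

Step 1: amount = 49.
Step 2: nested() adds 18: amount = 49 + 18 = 67.
Step 3: middle() doubles: amount = 67 * 2 = 134.
Step 4: result = 134

The answer is 134.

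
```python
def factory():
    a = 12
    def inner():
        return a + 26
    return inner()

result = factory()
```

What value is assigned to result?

Step 1: factory() defines a = 12.
Step 2: inner() reads a = 12 from enclosing scope, returns 12 + 26 = 38.
Step 3: result = 38

The answer is 38.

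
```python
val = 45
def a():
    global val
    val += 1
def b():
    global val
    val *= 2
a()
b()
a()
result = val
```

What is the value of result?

Step 1: val = 45.
Step 2: a(): val = 45 + 1 = 46.
Step 3: b(): val = 46 * 2 = 92.
Step 4: a(): val = 92 + 1 = 93

The answer is 93.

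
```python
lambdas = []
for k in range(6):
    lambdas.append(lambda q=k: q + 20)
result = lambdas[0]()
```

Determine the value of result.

Step 1: Default argument q=k captures k's value at definition time.
Step 2: lambdas[0] was defined when k = 0, so q defaults to 0.
Step 3: result = 0 + 20 = 20 (default arg fixes the late binding issue)

The answer is 20.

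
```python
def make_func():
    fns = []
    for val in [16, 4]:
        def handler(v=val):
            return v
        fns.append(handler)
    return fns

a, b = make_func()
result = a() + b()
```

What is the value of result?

Step 1: Default argument v=val captures val at each iteration.
Step 2: a() returns 16 (captured at first iteration), b() returns 4 (captured at second).
Step 3: result = 16 + 4 = 20

The answer is 20.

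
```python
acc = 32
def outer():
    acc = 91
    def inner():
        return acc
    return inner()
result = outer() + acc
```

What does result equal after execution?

Step 1: Global acc = 32. outer() shadows with acc = 91.
Step 2: inner() returns enclosing acc = 91. outer() = 91.
Step 3: result = 91 + global acc (32) = 123

The answer is 123.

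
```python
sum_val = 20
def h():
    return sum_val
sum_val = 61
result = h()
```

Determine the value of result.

Step 1: sum_val is first set to 20, then reassigned to 61.
Step 2: h() is called after the reassignment, so it looks up the current global sum_val = 61.
Step 3: result = 61

The answer is 61.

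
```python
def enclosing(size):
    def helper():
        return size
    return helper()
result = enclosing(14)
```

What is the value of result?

Step 1: enclosing(14) binds parameter size = 14.
Step 2: helper() looks up size in enclosing scope and finds the parameter size = 14.
Step 3: result = 14

The answer is 14.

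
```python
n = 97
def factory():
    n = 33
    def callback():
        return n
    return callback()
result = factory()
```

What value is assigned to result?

Step 1: n = 97 globally, but factory() defines n = 33 locally.
Step 2: callback() looks up n. Not in local scope, so checks enclosing scope (factory) and finds n = 33.
Step 3: result = 33

The answer is 33.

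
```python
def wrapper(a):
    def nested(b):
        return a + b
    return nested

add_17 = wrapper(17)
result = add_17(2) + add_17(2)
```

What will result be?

Step 1: add_17 captures a = 17.
Step 2: add_17(2) = 17 + 2 = 19, called twice.
Step 3: result = 19 + 19 = 38

The answer is 38.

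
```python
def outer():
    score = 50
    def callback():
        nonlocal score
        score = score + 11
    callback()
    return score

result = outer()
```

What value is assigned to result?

Step 1: outer() sets score = 50.
Step 2: callback() uses nonlocal to modify score in outer's scope: score = 50 + 11 = 61.
Step 3: outer() returns the modified score = 61

The answer is 61.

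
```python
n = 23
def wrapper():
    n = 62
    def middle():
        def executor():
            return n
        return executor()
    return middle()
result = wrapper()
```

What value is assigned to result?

Step 1: wrapper() defines n = 62. middle() and executor() have no local n.
Step 2: executor() checks local (none), enclosing middle() (none), enclosing wrapper() and finds n = 62.
Step 3: result = 62

The answer is 62.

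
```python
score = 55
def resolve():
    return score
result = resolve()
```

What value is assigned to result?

Step 1: score = 55 is defined in the global scope.
Step 2: resolve() looks up score. No local score exists, so Python checks the global scope via LEGB rule and finds score = 55.
Step 3: result = 55

The answer is 55.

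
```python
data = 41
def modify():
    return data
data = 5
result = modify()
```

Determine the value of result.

Step 1: data is first set to 41, then reassigned to 5.
Step 2: modify() is called after the reassignment, so it looks up the current global data = 5.
Step 3: result = 5

The answer is 5.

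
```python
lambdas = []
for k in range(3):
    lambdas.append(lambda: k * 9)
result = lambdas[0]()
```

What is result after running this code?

Step 1: All lambdas reference the same variable k (late binding).
Step 2: After the loop, k = 2. Every lambda returns k * 9.
Step 3: lambdas[0]() = 2 * 9 = 18

The answer is 18.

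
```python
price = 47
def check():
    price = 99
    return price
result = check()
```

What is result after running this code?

Step 1: Global price = 47.
Step 2: check() creates local price = 99, shadowing the global.
Step 3: Returns local price = 99. result = 99

The answer is 99.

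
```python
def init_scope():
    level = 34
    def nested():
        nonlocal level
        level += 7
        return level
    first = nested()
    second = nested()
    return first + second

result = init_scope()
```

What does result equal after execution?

Step 1: level starts at 34.
Step 2: First call: level = 34 + 7 = 41, returns 41.
Step 3: Second call: level = 41 + 7 = 48, returns 48.
Step 4: result = 41 + 48 = 89

The answer is 89.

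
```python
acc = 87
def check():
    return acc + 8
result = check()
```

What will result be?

Step 1: acc = 87 is defined globally.
Step 2: check() looks up acc from global scope = 87, then computes 87 + 8 = 95.
Step 3: result = 95

The answer is 95.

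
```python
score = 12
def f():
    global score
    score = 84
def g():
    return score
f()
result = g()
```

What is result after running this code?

Step 1: score = 12.
Step 2: f() sets global score = 84.
Step 3: g() reads global score = 84. result = 84

The answer is 84.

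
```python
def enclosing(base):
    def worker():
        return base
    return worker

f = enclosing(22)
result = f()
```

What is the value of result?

Step 1: enclosing(22) creates closure capturing base = 22.
Step 2: f() returns the captured base = 22.
Step 3: result = 22

The answer is 22.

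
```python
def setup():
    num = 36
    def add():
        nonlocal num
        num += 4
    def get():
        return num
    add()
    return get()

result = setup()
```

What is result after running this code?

Step 1: num = 36. add() modifies it via nonlocal, get() reads it.
Step 2: add() makes num = 36 + 4 = 40.
Step 3: get() returns 40. result = 40

The answer is 40.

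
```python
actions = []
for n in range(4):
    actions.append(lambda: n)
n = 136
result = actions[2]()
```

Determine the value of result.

Step 1: Lambdas capture the variable n by reference, not by value.
Step 2: After the loop, n is reassigned to 136.
Step 3: actions[2]() looks up the current n = 136. result = 136

The answer is 136.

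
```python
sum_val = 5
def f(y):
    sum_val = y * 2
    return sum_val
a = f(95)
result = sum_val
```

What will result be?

Step 1: Global sum_val = 5.
Step 2: f(95) creates local sum_val = 95 * 2 = 190.
Step 3: Global sum_val unchanged because no global keyword. result = 5

The answer is 5.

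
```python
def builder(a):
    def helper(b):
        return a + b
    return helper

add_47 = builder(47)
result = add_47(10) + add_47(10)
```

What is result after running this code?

Step 1: add_47 captures a = 47.
Step 2: add_47(10) = 47 + 10 = 57, called twice.
Step 3: result = 57 + 57 = 114

The answer is 114.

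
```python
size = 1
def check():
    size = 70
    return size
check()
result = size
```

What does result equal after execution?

Step 1: Global size = 1.
Step 2: check() creates local size = 70 (shadow, not modification).
Step 3: After check() returns, global size is unchanged. result = 1

The answer is 1.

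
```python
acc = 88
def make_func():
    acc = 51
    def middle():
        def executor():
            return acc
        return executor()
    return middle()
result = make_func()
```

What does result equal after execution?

Step 1: make_func() defines acc = 51. middle() and executor() have no local acc.
Step 2: executor() checks local (none), enclosing middle() (none), enclosing make_func() and finds acc = 51.
Step 3: result = 51

The answer is 51.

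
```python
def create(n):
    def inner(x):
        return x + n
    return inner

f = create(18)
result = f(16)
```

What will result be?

Step 1: create(18) creates a closure that captures n = 18.
Step 2: f(16) calls the closure with x = 16, returning 16 + 18 = 34.
Step 3: result = 34

The answer is 34.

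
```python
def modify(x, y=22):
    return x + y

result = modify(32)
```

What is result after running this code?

Step 1: modify(32) uses default y = 22.
Step 2: Returns 32 + 22 = 54.
Step 3: result = 54

The answer is 54.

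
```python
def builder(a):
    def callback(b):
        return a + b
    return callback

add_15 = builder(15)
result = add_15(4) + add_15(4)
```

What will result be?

Step 1: add_15 captures a = 15.
Step 2: add_15(4) = 15 + 4 = 19, called twice.
Step 3: result = 19 + 19 = 38

The answer is 38.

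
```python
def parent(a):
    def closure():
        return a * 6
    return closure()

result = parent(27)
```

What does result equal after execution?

Step 1: parent(27) binds parameter a = 27.
Step 2: closure() accesses a = 27 from enclosing scope.
Step 3: result = 27 * 6 = 162

The answer is 162.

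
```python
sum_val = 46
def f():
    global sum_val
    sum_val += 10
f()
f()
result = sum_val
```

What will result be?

Step 1: sum_val = 46.
Step 2: First f(): sum_val = 46 + 10 = 56.
Step 3: Second f(): sum_val = 56 + 10 = 66. result = 66

The answer is 66.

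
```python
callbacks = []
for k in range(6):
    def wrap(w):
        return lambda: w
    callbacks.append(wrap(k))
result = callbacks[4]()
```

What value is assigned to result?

Step 1: wrap(k) creates a new scope capturing w = k at call time.
Step 2: callbacks[4] = wrap(4), so its lambda captures w = 4.
Step 3: result = 4 (closure factory fixes late binding)

The answer is 4.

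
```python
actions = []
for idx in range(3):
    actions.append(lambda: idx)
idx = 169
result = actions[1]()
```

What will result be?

Step 1: Lambdas capture the variable idx by reference, not by value.
Step 2: After the loop, idx is reassigned to 169.
Step 3: actions[1]() looks up the current idx = 169. result = 169

The answer is 169.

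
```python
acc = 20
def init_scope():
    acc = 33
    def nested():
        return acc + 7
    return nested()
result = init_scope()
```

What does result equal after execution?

Step 1: init_scope() shadows global acc with acc = 33.
Step 2: nested() finds acc = 33 in enclosing scope, computes 33 + 7 = 40.
Step 3: result = 40

The answer is 40.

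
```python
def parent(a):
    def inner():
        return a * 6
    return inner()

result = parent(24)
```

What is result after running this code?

Step 1: parent(24) binds parameter a = 24.
Step 2: inner() accesses a = 24 from enclosing scope.
Step 3: result = 24 * 6 = 144

The answer is 144.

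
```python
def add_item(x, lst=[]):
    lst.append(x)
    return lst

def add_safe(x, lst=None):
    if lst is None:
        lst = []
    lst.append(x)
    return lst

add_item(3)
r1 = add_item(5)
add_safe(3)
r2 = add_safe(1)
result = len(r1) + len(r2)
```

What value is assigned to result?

Step 1: add_item shares mutable default: after 2 calls, lst = [3, 5], len = 2.
Step 2: add_safe creates fresh list each time: r2 = [1], len = 1.
Step 3: result = 2 + 1 = 3

The answer is 3.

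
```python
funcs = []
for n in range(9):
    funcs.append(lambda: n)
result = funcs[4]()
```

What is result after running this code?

Step 1: The loop creates 9 lambdas, all referencing the same variable n.
Step 2: After the loop, n = 8 (final value).
Step 3: funcs[4]() looks up n at call time and finds 8. This is the late binding gotcha. result = 8

The answer is 8.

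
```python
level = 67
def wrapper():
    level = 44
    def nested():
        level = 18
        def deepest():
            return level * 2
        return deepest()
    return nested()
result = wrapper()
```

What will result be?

Step 1: deepest() looks up level through LEGB: not local, finds level = 18 in enclosing nested().
Step 2: Returns 18 * 2 = 36.
Step 3: result = 36

The answer is 36.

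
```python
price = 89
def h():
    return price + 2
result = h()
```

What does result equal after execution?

Step 1: price = 89 is defined globally.
Step 2: h() looks up price from global scope = 89, then computes 89 + 2 = 91.
Step 3: result = 91

The answer is 91.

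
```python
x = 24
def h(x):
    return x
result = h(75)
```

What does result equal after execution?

Step 1: Global x = 24.
Step 2: h(75) takes parameter x = 75, which shadows the global.
Step 3: result = 75

The answer is 75.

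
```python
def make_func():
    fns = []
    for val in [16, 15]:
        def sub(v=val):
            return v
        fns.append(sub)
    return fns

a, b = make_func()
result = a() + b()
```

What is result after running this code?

Step 1: Default argument v=val captures val at each iteration.
Step 2: a() returns 16 (captured at first iteration), b() returns 15 (captured at second).
Step 3: result = 16 + 15 = 31

The answer is 31.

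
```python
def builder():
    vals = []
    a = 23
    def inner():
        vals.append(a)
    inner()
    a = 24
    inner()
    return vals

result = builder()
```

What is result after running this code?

Step 1: a = 23. inner() appends current a to vals.
Step 2: First inner(): appends 23. Then a = 24.
Step 3: Second inner(): appends 24 (closure sees updated a). result = [23, 24]

The answer is [23, 24].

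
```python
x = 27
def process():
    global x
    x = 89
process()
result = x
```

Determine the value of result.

Step 1: x = 27 globally.
Step 2: process() declares global x and sets it to 89.
Step 3: After process(), global x = 89. result = 89

The answer is 89.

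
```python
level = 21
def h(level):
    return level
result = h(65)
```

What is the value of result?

Step 1: Global level = 21.
Step 2: h(65) takes parameter level = 65, which shadows the global.
Step 3: result = 65

The answer is 65.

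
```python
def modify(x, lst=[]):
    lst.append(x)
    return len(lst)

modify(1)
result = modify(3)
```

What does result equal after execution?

Step 1: Mutable default list persists between calls.
Step 2: First call: lst = [1], len = 1. Second call: lst = [1, 3], len = 2.
Step 3: result = 2

The answer is 2.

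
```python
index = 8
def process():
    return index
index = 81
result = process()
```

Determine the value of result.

Step 1: index is first set to 8, then reassigned to 81.
Step 2: process() is called after the reassignment, so it looks up the current global index = 81.
Step 3: result = 81

The answer is 81.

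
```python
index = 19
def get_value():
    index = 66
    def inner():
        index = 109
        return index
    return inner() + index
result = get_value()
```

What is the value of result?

Step 1: get_value() has local index = 66. inner() has local index = 109.
Step 2: inner() returns its local index = 109.
Step 3: get_value() returns 109 + its own index (66) = 175

The answer is 175.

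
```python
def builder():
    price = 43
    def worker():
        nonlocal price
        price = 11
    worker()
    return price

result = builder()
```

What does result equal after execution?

Step 1: builder() sets price = 43.
Step 2: worker() uses nonlocal to reassign price = 11.
Step 3: result = 11

The answer is 11.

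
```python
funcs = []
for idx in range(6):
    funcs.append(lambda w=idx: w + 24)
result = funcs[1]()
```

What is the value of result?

Step 1: Default argument w=idx captures idx's value at definition time.
Step 2: funcs[1] was defined when idx = 1, so w defaults to 1.
Step 3: result = 1 + 24 = 25 (default arg fixes the late binding issue)

The answer is 25.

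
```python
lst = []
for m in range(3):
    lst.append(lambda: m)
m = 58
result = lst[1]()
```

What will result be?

Step 1: Lambdas capture the variable m by reference, not by value.
Step 2: After the loop, m is reassigned to 58.
Step 3: lst[1]() looks up the current m = 58. result = 58

The answer is 58.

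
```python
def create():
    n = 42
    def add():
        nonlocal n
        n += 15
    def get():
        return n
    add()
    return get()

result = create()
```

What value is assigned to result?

Step 1: n = 42. add() modifies it via nonlocal, get() reads it.
Step 2: add() makes n = 42 + 15 = 57.
Step 3: get() returns 57. result = 57

The answer is 57.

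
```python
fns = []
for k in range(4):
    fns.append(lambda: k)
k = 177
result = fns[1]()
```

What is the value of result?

Step 1: Lambdas capture the variable k by reference, not by value.
Step 2: After the loop, k is reassigned to 177.
Step 3: fns[1]() looks up the current k = 177. result = 177

The answer is 177.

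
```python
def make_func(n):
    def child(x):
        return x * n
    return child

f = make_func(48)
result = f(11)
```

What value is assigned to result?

Step 1: make_func(48) creates a closure capturing n = 48.
Step 2: f(11) computes 11 * 48 = 528.
Step 3: result = 528

The answer is 528.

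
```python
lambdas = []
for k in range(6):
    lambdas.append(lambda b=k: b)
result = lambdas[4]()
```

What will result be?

Step 1: Default argument b=k captures k's value at each iteration.
Step 2: lambdas[4] captured b = 4 when k was 4.
Step 3: result = 4

The answer is 4.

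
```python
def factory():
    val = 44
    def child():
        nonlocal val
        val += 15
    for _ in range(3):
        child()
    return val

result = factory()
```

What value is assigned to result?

Step 1: val = 44.
Step 2: child() is called 3 times in a loop, each adding 15 via nonlocal.
Step 3: val = 44 + 15 * 3 = 89

The answer is 89.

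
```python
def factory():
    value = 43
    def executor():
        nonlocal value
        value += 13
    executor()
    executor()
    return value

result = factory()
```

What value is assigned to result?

Step 1: value starts at 43.
Step 2: executor() is called 2 times, each adding 13.
Step 3: value = 43 + 13 * 2 = 69

The answer is 69.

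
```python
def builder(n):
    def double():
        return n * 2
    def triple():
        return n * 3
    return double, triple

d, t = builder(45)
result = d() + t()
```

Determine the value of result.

Step 1: Both closures capture the same n = 45.
Step 2: d() = 45 * 2 = 90, t() = 45 * 3 = 135.
Step 3: result = 90 + 135 = 225

The answer is 225.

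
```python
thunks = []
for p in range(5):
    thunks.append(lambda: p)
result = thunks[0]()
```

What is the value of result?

Step 1: The loop creates 5 lambdas, all referencing the same variable p.
Step 2: After the loop, p = 4 (final value).
Step 3: thunks[0]() looks up p at call time and finds 4. This is the late binding gotcha. result = 4

The answer is 4.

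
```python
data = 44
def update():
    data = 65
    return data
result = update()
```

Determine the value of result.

Step 1: Global data = 44.
Step 2: update() creates local data = 65, shadowing the global.
Step 3: Returns local data = 65. result = 65

The answer is 65.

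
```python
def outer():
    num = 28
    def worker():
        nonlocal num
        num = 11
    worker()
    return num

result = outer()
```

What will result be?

Step 1: outer() sets num = 28.
Step 2: worker() uses nonlocal to reassign num = 11.
Step 3: result = 11

The answer is 11.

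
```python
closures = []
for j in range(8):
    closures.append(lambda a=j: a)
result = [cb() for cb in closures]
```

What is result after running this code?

Step 1: Default arg a=j captures j at each iteration.
Step 2: Each lambda has its own default: 0, 1, ..., 7.
Step 3: result = [0, 1, 2, 3, 4, 5, 6, 7]

The answer is [0, 1, 2, 3, 4, 5, 6, 7].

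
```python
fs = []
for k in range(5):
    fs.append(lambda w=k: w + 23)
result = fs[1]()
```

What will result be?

Step 1: Default argument w=k captures k's value at definition time.
Step 2: fs[1] was defined when k = 1, so w defaults to 1.
Step 3: result = 1 + 23 = 24 (default arg fixes the late binding issue)

The answer is 24.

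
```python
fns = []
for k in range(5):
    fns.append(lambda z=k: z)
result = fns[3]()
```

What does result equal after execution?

Step 1: Default argument z=k captures k's value at each iteration.
Step 2: fns[3] captured z = 3 when k was 3.
Step 3: result = 3

The answer is 3.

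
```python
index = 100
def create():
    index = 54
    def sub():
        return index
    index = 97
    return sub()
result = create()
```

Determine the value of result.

Step 1: create() sets index = 54, then later index = 97.
Step 2: sub() is called after index is reassigned to 97. Closures capture variables by reference, not by value.
Step 3: result = 97

The answer is 97.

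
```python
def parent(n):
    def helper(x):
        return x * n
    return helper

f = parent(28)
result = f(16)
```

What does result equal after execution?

Step 1: parent(28) creates a closure capturing n = 28.
Step 2: f(16) computes 16 * 28 = 448.
Step 3: result = 448

The answer is 448.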